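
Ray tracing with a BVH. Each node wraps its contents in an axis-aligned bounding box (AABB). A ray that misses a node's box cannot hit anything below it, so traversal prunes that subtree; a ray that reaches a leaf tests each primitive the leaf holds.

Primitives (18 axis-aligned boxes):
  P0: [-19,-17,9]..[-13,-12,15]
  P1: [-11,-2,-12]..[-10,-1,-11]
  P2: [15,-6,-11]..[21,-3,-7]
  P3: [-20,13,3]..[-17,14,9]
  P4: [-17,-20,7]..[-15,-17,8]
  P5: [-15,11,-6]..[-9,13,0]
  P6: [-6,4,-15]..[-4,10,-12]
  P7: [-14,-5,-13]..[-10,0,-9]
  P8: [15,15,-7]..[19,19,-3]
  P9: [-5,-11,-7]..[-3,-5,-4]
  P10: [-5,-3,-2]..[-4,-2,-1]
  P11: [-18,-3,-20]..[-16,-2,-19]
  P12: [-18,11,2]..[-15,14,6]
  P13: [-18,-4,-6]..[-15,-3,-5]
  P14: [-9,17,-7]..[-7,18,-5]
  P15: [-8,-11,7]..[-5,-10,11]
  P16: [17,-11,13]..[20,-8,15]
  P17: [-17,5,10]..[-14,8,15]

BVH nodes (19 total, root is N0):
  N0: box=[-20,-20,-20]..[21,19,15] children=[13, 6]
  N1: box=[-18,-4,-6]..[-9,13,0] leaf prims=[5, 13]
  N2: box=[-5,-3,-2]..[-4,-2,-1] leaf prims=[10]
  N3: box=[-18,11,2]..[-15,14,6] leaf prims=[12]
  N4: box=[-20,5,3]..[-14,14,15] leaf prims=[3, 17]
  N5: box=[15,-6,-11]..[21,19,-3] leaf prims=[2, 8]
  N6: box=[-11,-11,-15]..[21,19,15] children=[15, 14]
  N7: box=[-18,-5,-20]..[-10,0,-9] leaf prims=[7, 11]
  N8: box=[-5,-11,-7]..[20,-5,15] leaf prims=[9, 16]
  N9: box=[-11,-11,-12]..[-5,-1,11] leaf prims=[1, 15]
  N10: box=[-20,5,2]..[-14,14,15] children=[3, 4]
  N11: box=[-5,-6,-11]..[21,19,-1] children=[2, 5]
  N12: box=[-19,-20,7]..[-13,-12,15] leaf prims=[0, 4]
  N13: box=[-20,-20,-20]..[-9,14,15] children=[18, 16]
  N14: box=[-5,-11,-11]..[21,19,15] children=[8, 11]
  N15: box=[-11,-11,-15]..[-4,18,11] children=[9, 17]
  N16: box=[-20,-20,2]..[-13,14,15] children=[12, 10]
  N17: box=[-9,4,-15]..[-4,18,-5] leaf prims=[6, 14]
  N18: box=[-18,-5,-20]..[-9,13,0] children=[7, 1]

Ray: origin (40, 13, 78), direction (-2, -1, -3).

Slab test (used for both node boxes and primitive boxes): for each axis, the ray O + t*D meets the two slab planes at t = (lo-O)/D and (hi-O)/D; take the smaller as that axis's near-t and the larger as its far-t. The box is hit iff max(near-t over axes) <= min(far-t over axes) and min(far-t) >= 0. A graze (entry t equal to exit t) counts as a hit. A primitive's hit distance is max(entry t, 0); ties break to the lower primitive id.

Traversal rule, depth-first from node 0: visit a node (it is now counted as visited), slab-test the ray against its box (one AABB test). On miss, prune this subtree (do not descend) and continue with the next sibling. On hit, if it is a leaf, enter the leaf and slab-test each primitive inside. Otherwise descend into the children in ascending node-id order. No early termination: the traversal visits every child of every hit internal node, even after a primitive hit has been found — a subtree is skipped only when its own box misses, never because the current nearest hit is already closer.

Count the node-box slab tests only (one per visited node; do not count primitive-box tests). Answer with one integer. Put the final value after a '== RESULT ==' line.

Walk:
N0 x:[19/2,30] y:[-6,33] z:[21,98/3] -> hit [21,30], descend [6, 13]
  N6 x:[19/2,51/2] y:[-6,24] z:[21,31] -> hit [21,24], descend [14, 15]
    N14 x:[19/2,45/2] y:[-6,24] z:[21,89/3] -> hit [21,45/2], descend [8, 11]
      N8 x:[10,45/2] y:[18,24] z:[21,85/3] -> hit [21,45/2] leaf, test {P9(miss), P16(miss)}
      N11 x:[19/2,45/2] y:[-6,19] z:[79/3,89/3] -> miss, prune
    N15 x:[22,51/2] y:[-5,24] z:[67/3,31] -> hit [67/3,24], descend [9, 17]
      N9 x:[45/2,51/2] y:[14,24] z:[67/3,30] -> hit [45/2,24] leaf, test {P1(miss), P15@t=23}
      N17 x:[22,49/2] y:[-5,9] z:[83/3,31] -> miss, prune
  N13 x:[49/2,30] y:[-1,33] z:[21,98/3] -> hit [49/2,30], descend [16, 18]
    N16 x:[53/2,30] y:[-1,33] z:[21,76/3] -> miss, prune
    N18 x:[49/2,29] y:[0,18] z:[26,98/3] -> miss, prune

order=[0, 6, 14, 8, 11, 15, 9, 17, 13, 16, 18]  |boxes|=11  |leaves|=2  hit=P15

== RESULT ==
11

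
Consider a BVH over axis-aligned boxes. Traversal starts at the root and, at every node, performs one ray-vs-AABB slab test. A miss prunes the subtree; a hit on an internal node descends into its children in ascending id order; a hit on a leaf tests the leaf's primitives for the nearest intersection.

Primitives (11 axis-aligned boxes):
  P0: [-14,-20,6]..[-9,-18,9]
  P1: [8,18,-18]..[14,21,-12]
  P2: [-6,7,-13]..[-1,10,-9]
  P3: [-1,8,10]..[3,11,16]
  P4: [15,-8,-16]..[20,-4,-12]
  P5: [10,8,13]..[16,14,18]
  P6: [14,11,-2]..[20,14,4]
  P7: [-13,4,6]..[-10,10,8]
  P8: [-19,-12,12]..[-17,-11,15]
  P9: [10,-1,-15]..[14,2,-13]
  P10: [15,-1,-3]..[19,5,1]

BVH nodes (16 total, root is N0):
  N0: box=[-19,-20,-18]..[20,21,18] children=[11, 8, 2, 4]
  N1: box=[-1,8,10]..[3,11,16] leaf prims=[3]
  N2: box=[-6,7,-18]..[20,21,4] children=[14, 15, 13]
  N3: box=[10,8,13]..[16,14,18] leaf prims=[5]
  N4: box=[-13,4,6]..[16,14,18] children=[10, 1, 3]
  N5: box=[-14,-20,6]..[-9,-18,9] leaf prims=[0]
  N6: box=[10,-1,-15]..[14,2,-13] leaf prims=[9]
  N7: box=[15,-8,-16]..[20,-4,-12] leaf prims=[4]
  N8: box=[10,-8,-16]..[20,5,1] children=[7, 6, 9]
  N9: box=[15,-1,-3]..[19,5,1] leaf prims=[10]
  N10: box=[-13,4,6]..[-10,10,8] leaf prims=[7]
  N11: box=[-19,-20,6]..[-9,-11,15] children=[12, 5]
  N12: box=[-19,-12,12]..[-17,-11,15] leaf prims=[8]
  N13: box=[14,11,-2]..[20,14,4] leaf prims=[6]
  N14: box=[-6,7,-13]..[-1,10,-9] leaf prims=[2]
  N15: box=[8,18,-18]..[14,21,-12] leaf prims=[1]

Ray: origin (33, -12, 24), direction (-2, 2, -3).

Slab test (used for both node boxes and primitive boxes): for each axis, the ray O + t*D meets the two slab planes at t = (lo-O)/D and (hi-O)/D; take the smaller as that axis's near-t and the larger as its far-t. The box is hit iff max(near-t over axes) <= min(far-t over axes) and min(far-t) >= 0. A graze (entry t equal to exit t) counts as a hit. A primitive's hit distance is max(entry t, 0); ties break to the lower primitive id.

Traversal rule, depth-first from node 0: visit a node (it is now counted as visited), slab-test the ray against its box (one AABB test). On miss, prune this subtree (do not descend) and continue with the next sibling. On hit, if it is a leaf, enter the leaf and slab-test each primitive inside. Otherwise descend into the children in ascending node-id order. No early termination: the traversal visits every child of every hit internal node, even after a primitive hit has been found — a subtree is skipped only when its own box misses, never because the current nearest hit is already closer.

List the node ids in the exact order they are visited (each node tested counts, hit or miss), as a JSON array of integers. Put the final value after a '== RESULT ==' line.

Walk:
N0 x:[13/2,26] y:[-4,33/2] z:[2,14] -> hit [13/2,14], descend [2, 4, 8, 11]
  N2 x:[13/2,39/2] y:[19/2,33/2] z:[20/3,14] -> hit [19/2,14], descend [13, 14, 15]
    N13 x:[13/2,19/2] y:[23/2,13] z:[20/3,26/3] -> miss, prune
    N14 x:[17,39/2] y:[19/2,11] z:[11,37/3] -> miss, prune
    N15 x:[19/2,25/2] y:[15,33/2] z:[12,14] -> miss, prune
  N4 x:[17/2,23] y:[8,13] z:[2,6] -> miss, prune
  N8 x:[13/2,23/2] y:[2,17/2] z:[23/3,40/3] -> hit [23/3,17/2], descend [6, 7, 9]
    N6 x:[19/2,23/2] y:[11/2,7] z:[37/3,13] -> miss, prune
    N7 x:[13/2,9] y:[2,4] z:[12,40/3] -> miss, prune
    N9 x:[7,9] y:[11/2,17/2] z:[23/3,9] -> hit [23/3,17/2] leaf, test {P10@t=23/3}
  N11 x:[21,26] y:[-4,1/2] z:[3,6] -> miss, prune

order=[0, 2, 13, 14, 15, 4, 8, 6, 7, 9, 11]  |boxes|=11  |leaves|=1  hit=P10

== RESULT ==
[0, 2, 13, 14, 15, 4, 8, 6, 7, 9, 11]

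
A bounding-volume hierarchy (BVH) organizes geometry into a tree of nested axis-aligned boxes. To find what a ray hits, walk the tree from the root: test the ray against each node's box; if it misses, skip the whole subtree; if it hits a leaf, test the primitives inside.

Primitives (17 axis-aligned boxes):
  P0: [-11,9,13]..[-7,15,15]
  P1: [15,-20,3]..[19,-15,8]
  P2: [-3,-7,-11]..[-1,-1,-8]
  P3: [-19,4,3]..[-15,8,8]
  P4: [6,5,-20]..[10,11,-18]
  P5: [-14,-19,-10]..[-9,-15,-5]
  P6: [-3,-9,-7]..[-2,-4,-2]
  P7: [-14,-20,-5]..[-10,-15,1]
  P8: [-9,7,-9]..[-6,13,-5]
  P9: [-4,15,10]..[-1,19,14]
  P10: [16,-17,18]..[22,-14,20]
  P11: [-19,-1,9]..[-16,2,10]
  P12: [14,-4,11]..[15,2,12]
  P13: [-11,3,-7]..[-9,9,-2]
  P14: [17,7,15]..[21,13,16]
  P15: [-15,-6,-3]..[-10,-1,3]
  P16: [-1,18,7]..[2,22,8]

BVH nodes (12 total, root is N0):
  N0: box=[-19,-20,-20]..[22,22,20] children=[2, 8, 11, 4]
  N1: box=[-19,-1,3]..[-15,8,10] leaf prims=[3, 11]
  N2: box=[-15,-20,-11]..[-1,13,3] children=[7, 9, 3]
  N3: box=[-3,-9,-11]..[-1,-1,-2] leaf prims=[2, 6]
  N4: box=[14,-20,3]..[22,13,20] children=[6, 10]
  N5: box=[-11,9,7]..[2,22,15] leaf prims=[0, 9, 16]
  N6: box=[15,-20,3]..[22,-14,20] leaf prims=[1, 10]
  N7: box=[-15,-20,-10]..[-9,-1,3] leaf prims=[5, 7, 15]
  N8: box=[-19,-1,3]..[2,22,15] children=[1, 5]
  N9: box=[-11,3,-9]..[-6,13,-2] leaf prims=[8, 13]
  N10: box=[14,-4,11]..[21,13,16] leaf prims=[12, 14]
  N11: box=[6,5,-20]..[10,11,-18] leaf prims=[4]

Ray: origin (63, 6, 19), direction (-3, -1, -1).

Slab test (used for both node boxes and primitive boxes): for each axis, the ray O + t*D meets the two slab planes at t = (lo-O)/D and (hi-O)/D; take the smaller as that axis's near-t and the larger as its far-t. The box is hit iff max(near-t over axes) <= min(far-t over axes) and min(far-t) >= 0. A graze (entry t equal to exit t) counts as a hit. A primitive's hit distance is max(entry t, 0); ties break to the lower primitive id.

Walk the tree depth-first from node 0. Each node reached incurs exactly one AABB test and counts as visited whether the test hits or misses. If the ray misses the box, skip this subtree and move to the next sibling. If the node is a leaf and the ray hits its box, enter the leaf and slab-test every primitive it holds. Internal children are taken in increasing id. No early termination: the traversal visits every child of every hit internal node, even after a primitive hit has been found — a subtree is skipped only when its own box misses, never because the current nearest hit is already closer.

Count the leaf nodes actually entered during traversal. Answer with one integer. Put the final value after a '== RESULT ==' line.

Traverse from the root:
N0 x:[41/3,82/3] y:[-16,26] z:[-1,39] -> hit [41/3,26], descend [2, 4, 8, 11]
  N2 x:[64/3,26] y:[-7,26] z:[16,30] -> hit [64/3,26], descend [3, 7, 9]
    N3 x:[64/3,22] y:[7,15] z:[21,30] -> miss, prune
    N7 x:[24,26] y:[7,26] z:[16,29] -> hit [24,26] leaf, test {P5@t=24, P7(miss), P15(miss)}
    N9 x:[23,74/3] y:[-7,3] z:[21,28] -> miss, prune
  N4 x:[41/3,49/3] y:[-7,26] z:[-1,16] -> hit [41/3,16], descend [6, 10]
    N6 x:[41/3,16] y:[20,26] z:[-1,16] -> miss, prune
    N10 x:[14,49/3] y:[-7,10] z:[3,8] -> miss, prune
  N8 x:[61/3,82/3] y:[-16,7] z:[4,16] -> miss, prune
  N11 x:[53/3,19] y:[-5,1] z:[37,39] -> miss, prune

order=[0, 2, 3, 7, 9, 4, 6, 10, 8, 11]  |boxes|=10  |leaves|=1  hit=P5

== RESULT ==
1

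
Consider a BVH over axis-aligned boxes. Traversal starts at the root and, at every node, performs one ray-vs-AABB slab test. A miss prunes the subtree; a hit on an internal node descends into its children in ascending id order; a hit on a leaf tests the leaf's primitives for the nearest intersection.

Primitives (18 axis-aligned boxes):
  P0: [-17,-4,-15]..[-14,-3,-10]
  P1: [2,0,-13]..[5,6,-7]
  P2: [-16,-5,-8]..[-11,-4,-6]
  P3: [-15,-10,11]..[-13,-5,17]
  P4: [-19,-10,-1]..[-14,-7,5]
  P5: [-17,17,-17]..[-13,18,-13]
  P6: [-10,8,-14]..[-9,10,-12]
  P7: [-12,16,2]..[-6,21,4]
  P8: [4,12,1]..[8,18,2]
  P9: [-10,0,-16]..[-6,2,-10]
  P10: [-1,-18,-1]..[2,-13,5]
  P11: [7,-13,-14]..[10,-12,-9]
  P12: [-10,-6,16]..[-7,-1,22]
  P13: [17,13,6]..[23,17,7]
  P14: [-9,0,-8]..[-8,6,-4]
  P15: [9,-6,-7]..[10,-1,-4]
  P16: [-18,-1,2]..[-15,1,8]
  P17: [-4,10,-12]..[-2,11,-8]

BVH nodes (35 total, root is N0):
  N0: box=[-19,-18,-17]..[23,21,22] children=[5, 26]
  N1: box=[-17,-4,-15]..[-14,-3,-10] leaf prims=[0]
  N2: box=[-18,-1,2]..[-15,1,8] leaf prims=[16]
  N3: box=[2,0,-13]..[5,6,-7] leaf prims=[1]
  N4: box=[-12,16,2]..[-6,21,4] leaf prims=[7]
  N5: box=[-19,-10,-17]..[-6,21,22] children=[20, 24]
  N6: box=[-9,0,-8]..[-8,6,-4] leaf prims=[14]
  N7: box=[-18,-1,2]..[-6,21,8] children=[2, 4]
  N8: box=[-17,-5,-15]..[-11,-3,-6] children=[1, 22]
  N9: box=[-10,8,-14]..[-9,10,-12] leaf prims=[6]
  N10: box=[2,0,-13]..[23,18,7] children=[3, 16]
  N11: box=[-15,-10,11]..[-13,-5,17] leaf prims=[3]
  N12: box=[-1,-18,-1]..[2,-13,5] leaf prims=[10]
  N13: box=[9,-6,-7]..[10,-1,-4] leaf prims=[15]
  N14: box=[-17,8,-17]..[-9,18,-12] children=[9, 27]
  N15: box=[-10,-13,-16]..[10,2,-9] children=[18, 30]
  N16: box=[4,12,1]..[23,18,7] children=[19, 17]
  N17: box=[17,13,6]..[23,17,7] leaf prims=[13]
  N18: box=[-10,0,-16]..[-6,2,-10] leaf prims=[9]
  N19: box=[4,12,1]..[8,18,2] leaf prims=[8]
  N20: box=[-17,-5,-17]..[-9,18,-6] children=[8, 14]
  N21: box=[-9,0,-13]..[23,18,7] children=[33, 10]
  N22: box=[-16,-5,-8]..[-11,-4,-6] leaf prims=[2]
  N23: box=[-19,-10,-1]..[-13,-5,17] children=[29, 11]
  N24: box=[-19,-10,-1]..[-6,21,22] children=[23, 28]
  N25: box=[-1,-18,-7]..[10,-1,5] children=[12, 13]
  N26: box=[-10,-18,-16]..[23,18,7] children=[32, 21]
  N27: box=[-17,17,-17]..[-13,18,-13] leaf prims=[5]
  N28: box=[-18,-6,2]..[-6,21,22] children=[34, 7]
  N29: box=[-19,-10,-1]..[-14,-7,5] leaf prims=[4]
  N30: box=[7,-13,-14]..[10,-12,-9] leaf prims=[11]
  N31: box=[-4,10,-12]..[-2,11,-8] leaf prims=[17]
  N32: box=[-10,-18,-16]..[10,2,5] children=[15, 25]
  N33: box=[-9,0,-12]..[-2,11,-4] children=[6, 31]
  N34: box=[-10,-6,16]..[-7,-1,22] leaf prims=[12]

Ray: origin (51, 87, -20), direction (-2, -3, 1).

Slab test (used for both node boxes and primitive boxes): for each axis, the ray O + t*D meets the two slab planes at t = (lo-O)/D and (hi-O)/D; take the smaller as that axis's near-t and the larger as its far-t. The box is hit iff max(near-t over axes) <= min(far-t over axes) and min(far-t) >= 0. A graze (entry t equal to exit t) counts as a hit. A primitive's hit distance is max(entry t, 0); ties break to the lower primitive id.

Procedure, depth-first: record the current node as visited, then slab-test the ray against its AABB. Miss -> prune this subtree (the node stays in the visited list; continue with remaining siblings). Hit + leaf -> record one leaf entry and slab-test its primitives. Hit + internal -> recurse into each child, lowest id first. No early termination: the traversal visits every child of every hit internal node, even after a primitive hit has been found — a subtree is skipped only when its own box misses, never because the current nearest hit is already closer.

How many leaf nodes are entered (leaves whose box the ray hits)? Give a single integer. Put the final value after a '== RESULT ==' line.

Trace the traversal:
N0 x:[14,35] y:[22,35] z:[3,42] -> hit [22,35], descend [5, 26]
  N5 x:[57/2,35] y:[22,97/3] z:[3,42] -> hit [57/2,97/3], descend [20, 24]
    N20 x:[30,34] y:[23,92/3] z:[3,14] -> miss, prune
    N24 x:[57/2,35] y:[22,97/3] z:[19,42] -> hit [57/2,97/3], descend [23, 28]
      N23 x:[32,35] y:[92/3,97/3] z:[19,37] -> hit [32,97/3], descend [11, 29]
        N11 x:[32,33] y:[92/3,97/3] z:[31,37] -> hit [32,97/3] leaf, test {P3@t=32}
        N29 x:[65/2,35] y:[94/3,97/3] z:[19,25] -> miss, prune
      N28 x:[57/2,69/2] y:[22,31] z:[22,42] -> hit [57/2,31], descend [7, 34]
        N7 x:[57/2,69/2] y:[22,88/3] z:[22,28] -> miss, prune
        N34 x:[29,61/2] y:[88/3,31] z:[36,42] -> miss, prune
  N26 x:[14,61/2] y:[23,35] z:[4,27] -> hit [23,27], descend [21, 32]
    N21 x:[14,30] y:[23,29] z:[7,27] -> hit [23,27], descend [10, 33]
      N10 x:[14,49/2] y:[23,29] z:[7,27] -> hit [23,49/2], descend [3, 16]
        N3 x:[23,49/2] y:[27,29] z:[7,13] -> miss, prune
        N16 x:[14,47/2] y:[23,25] z:[21,27] -> hit [23,47/2], descend [17, 19]
          N17 x:[14,17] y:[70/3,74/3] z:[26,27] -> miss, prune
          N19 x:[43/2,47/2] y:[23,25] z:[21,22] -> miss, prune
      N33 x:[53/2,30] y:[76/3,29] z:[8,16] -> miss, prune
    N32 x:[41/2,61/2] y:[85/3,35] z:[4,25] -> miss, prune

order=[0, 5, 20, 24, 23, 11, 29, 28, 7, 34, 26, 21, 10, 3, 16, 17, 19, 33, 32]  |boxes|=19  |leaves|=1  hit=P3

== RESULT ==
1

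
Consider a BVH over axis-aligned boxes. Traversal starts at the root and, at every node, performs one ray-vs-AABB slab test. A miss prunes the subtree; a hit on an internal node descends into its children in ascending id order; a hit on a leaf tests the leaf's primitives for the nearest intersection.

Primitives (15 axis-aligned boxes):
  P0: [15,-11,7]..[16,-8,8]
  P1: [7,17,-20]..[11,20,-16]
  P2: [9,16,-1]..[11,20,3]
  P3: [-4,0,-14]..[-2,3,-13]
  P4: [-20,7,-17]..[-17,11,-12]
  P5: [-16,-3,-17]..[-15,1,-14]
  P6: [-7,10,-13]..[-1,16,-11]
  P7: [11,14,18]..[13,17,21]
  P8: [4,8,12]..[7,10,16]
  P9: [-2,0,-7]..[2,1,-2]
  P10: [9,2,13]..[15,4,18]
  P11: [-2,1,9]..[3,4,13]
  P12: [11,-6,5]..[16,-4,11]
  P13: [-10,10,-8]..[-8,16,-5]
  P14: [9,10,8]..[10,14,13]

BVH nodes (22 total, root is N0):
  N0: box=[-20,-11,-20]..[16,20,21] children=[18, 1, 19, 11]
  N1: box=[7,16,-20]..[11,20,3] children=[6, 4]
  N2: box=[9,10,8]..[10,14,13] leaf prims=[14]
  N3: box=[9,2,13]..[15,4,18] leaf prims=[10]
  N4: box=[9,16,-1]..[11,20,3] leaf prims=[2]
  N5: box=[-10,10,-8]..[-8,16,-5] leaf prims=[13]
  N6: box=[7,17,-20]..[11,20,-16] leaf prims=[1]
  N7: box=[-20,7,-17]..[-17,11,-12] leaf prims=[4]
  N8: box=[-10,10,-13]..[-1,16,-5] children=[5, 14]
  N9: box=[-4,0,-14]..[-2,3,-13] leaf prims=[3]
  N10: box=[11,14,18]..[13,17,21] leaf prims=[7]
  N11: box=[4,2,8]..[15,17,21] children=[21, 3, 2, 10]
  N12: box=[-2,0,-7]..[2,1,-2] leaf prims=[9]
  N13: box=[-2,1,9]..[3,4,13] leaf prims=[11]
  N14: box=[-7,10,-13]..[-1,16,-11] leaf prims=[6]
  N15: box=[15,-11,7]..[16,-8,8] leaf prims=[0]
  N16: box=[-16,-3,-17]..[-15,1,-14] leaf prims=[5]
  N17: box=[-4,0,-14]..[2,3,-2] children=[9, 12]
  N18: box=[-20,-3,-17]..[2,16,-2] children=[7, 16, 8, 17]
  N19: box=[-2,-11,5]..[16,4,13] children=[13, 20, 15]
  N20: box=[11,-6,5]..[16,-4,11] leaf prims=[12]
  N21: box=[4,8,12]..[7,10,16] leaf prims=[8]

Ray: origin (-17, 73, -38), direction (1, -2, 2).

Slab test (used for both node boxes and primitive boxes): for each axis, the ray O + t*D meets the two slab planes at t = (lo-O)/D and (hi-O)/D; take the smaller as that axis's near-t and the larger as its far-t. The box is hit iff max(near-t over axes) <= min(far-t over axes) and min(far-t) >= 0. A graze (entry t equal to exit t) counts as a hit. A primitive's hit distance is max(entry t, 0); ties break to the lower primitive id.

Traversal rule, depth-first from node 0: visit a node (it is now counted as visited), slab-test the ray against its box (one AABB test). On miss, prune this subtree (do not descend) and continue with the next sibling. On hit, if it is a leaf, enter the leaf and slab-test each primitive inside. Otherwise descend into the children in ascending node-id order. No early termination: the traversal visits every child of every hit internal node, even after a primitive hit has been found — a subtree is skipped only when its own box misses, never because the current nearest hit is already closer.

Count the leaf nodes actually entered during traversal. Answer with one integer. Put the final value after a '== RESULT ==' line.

Walk:
N0 x:[-3,33] y:[53/2,42] z:[9,59/2] -> hit [53/2,59/2], descend [1, 11, 18, 19]
  N1 x:[24,28] y:[53/2,57/2] z:[9,41/2] -> miss, prune
  N11 x:[21,32] y:[28,71/2] z:[23,59/2] -> hit [28,59/2], descend [2, 3, 10, 21]
    N2 x:[26,27] y:[59/2,63/2] z:[23,51/2] -> miss, prune
    N3 x:[26,32] y:[69/2,71/2] z:[51/2,28] -> miss, prune
    N10 x:[28,30] y:[28,59/2] z:[28,59/2] -> hit [28,59/2] leaf, test {P7@t=28}
    N21 x:[21,24] y:[63/2,65/2] z:[25,27] -> miss, prune
  N18 x:[-3,19] y:[57/2,38] z:[21/2,18] -> miss, prune
  N19 x:[15,33] y:[69/2,42] z:[43/2,51/2] -> miss, prune

order=[0, 1, 11, 2, 3, 10, 21, 18, 19]  |boxes|=9  |leaves|=1  hit=P7

== RESULT ==
1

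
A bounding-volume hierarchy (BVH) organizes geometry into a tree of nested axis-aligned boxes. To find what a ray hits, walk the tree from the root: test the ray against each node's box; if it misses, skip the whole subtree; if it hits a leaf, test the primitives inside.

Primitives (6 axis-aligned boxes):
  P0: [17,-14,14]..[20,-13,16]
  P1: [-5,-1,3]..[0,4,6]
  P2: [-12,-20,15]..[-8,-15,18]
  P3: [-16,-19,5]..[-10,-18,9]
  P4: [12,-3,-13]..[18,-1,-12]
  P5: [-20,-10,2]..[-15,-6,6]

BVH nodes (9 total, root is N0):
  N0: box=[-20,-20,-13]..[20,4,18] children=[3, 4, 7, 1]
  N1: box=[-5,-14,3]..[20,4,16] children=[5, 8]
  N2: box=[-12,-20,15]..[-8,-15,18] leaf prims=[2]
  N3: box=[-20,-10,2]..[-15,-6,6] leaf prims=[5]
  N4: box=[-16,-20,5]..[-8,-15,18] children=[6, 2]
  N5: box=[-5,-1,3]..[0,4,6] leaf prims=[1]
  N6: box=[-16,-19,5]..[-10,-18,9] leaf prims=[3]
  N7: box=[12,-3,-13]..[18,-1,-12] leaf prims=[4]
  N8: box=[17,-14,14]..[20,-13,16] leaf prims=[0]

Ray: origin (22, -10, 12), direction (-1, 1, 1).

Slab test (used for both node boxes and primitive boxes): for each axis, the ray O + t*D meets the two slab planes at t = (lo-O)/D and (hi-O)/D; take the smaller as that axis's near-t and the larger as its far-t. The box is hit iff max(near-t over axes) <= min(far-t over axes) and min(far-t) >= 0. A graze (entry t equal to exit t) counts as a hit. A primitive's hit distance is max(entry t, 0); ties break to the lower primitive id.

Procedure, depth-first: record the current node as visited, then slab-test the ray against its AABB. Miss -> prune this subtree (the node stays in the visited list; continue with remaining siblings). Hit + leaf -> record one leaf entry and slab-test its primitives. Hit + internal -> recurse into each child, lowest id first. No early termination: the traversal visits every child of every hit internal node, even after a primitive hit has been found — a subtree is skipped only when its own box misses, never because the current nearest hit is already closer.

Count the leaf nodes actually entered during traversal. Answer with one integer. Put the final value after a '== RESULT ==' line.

Walk:
N0 x:[2,42] y:[-10,14] z:[-25,6] -> hit [2,6], descend [1, 3, 4, 7]
  N1 x:[2,27] y:[-4,14] z:[-9,4] -> hit [2,4], descend [5, 8]
    N5 x:[22,27] y:[9,14] z:[-9,-6] -> miss, prune
    N8 x:[2,5] y:[-4,-3] z:[2,4] -> miss, prune
  N3 x:[37,42] y:[0,4] z:[-10,-6] -> miss, prune
  N4 x:[30,38] y:[-10,-5] z:[-7,6] -> miss, prune
  N7 x:[4,10] y:[7,9] z:[-25,-24] -> miss, prune

Summary -> nodes [0, 1, 5, 8, 3, 4, 7]; box-tests=7; leaf-entries=0; first=miss

== RESULT ==
0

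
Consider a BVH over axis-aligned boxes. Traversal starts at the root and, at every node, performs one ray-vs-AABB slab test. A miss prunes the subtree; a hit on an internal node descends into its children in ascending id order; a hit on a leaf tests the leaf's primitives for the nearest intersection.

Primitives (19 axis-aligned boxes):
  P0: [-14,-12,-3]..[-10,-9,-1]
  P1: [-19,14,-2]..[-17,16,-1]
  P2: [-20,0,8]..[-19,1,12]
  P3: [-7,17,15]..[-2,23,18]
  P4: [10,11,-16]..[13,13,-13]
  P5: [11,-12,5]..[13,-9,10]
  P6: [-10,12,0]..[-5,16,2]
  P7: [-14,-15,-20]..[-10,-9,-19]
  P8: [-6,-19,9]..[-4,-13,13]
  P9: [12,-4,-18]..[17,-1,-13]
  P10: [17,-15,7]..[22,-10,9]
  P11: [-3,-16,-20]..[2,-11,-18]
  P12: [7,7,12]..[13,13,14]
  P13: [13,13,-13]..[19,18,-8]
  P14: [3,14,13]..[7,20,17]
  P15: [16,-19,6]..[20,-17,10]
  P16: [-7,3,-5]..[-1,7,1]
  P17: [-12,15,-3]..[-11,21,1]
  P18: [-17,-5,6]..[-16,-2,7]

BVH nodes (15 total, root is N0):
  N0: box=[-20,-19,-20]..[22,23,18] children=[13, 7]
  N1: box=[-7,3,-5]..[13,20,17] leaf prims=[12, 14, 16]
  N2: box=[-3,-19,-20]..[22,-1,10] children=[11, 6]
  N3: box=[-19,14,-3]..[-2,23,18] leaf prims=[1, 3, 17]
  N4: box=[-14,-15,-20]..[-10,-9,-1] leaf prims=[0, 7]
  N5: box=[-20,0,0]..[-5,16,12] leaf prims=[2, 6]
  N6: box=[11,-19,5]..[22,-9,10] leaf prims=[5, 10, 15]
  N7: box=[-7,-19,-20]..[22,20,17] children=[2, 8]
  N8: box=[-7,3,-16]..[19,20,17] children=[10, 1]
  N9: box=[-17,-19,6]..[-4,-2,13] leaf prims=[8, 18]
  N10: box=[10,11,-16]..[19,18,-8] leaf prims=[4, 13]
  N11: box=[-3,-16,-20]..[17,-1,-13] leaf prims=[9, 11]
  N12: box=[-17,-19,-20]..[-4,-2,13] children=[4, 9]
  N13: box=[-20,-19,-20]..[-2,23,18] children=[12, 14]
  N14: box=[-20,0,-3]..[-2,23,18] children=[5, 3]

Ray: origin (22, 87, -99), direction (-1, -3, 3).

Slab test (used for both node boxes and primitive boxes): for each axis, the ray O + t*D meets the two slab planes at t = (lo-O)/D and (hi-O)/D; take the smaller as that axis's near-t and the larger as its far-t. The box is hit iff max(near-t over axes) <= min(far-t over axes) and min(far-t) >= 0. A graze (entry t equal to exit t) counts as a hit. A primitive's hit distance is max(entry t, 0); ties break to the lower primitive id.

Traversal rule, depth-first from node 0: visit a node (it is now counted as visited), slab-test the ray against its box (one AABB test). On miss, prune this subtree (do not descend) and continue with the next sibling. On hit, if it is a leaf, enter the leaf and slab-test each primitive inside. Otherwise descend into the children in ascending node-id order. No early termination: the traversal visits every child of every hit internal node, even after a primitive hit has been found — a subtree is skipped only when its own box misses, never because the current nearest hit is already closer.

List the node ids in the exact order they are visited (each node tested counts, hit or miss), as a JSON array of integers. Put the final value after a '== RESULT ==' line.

Traverse from the root:
N0 x:[0,42] y:[64/3,106/3] z:[79/3,39] -> hit [79/3,106/3], descend [7, 13]
  N7 x:[0,29] y:[67/3,106/3] z:[79/3,116/3] -> hit [79/3,29], descend [2, 8]
    N2 x:[0,25] y:[88/3,106/3] z:[79/3,109/3] -> miss, prune
    N8 x:[3,29] y:[67/3,28] z:[83/3,116/3] -> hit [83/3,28], descend [1, 10]
      N1 x:[9,29] y:[67/3,28] z:[94/3,116/3] -> miss, prune
      N10 x:[3,12] y:[23,76/3] z:[83/3,91/3] -> miss, prune
  N13 x:[24,42] y:[64/3,106/3] z:[79/3,39] -> hit [79/3,106/3], descend [12, 14]
    N12 x:[26,39] y:[89/3,106/3] z:[79/3,112/3] -> hit [89/3,106/3], descend [4, 9]
      N4 x:[32,36] y:[32,34] z:[79/3,98/3] -> hit [32,98/3] leaf, test {P0@t=32, P7(miss)}
      N9 x:[26,39] y:[89/3,106/3] z:[35,112/3] -> hit [35,106/3] leaf, test {P8(miss), P18(miss)}
    N14 x:[24,42] y:[64/3,29] z:[32,39] -> miss, prune

order=[0, 7, 2, 8, 1, 10, 13, 12, 4, 9, 14]  |boxes|=11  |leaves|=2  hit=P0

== RESULT ==
[0, 7, 2, 8, 1, 10, 13, 12, 4, 9, 14]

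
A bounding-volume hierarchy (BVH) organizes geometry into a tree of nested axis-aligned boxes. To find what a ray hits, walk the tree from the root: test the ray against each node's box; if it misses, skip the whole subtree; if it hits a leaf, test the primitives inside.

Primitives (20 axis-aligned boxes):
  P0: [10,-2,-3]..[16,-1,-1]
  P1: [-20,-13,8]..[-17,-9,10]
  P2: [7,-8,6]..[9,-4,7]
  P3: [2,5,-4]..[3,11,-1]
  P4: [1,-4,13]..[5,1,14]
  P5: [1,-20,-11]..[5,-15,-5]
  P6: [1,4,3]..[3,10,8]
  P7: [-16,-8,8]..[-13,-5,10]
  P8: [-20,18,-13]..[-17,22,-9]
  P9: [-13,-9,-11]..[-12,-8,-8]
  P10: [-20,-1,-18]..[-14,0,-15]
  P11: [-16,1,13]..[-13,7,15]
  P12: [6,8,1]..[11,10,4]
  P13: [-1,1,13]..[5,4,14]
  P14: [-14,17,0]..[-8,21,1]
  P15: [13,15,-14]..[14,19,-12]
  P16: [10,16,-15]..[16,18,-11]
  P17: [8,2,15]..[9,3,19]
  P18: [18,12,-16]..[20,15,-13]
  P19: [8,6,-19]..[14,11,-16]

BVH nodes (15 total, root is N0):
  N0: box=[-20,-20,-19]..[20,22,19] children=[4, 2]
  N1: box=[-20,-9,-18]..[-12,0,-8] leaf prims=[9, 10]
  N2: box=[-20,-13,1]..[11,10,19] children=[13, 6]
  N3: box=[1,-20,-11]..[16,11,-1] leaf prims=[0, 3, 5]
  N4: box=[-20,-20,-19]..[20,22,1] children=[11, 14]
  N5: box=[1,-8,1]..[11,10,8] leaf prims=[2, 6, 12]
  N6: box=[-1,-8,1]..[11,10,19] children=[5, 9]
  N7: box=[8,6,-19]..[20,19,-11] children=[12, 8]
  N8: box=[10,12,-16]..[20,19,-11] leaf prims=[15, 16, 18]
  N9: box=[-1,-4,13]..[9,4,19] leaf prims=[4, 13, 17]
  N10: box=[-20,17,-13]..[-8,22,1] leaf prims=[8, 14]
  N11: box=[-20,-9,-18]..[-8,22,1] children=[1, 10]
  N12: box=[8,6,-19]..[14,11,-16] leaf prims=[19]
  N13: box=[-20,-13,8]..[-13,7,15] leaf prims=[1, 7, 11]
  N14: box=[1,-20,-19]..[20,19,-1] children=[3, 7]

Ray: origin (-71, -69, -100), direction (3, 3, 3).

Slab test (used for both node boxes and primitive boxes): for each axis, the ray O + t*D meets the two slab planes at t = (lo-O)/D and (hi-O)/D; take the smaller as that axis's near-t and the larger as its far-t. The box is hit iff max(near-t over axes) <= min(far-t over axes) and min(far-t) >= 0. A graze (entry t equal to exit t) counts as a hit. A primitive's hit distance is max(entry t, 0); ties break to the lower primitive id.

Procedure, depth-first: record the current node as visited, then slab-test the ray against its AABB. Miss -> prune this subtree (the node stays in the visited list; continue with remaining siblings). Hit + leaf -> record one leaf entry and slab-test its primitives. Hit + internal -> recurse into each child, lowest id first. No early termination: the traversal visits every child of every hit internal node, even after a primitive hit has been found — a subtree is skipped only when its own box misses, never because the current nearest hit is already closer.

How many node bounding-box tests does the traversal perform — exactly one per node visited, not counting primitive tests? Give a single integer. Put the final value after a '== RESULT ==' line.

Trace the traversal:
N0 x:[17,91/3] y:[49/3,91/3] z:[27,119/3] -> hit [27,91/3], descend [2, 4]
  N2 x:[17,82/3] y:[56/3,79/3] z:[101/3,119/3] -> miss, prune
  N4 x:[17,91/3] y:[49/3,91/3] z:[27,101/3] -> hit [27,91/3], descend [11, 14]
    N11 x:[17,21] y:[20,91/3] z:[82/3,101/3] -> miss, prune
    N14 x:[24,91/3] y:[49/3,88/3] z:[27,33] -> hit [27,88/3], descend [3, 7]
      N3 x:[24,29] y:[49/3,80/3] z:[89/3,33] -> miss, prune
      N7 x:[79/3,91/3] y:[25,88/3] z:[27,89/3] -> hit [27,88/3], descend [8, 12]
        N8 x:[27,91/3] y:[27,88/3] z:[28,89/3] -> hit [28,88/3] leaf, test {P15(miss), P16@t=85/3, P18(miss)}
        N12 x:[79/3,85/3] y:[25,80/3] z:[27,28] -> miss, prune

Summary -> nodes [0, 2, 4, 11, 14, 3, 7, 8, 12]; box-tests=9; leaf-entries=1; first=P16

== RESULT ==
9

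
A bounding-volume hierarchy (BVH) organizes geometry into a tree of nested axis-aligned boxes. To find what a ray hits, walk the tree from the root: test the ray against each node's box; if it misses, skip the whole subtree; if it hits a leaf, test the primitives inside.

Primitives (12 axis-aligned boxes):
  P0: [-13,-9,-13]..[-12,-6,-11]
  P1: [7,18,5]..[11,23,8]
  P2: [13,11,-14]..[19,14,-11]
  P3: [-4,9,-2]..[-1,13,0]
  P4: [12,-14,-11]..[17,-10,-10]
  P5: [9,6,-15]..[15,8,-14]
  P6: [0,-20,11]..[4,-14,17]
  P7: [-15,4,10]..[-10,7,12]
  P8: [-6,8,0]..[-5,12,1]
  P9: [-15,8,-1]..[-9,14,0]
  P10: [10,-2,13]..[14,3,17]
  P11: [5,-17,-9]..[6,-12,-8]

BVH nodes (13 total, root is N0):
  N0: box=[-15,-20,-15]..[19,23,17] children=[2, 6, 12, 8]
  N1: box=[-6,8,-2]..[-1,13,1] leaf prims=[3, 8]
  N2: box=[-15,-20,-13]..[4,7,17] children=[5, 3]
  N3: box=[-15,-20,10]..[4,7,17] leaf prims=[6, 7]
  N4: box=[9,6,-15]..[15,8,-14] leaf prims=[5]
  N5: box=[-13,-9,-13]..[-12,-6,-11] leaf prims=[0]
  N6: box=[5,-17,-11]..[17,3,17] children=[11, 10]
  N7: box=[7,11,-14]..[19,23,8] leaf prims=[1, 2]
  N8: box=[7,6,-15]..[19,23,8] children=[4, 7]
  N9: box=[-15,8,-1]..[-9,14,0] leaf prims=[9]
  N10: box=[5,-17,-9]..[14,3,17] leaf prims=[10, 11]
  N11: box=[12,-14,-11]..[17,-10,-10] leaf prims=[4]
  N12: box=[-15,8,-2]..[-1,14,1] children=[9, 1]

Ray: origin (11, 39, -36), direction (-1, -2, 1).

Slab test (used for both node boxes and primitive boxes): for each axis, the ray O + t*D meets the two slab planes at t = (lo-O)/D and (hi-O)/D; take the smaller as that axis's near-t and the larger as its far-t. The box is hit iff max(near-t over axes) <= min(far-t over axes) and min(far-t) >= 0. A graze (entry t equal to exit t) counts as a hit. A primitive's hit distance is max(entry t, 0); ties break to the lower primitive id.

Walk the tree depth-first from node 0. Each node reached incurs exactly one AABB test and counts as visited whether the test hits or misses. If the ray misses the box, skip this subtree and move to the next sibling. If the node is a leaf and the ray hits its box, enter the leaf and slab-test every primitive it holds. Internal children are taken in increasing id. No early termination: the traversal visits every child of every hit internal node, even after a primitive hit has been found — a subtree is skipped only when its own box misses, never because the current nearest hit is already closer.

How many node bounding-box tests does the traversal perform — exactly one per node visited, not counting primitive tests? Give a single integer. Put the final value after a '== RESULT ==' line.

Walk:
N0 x:[-8,26] y:[8,59/2] z:[21,53] -> hit [21,26], descend [2, 6, 8, 12]
  N2 x:[7,26] y:[16,59/2] z:[23,53] -> hit [23,26], descend [3, 5]
    N3 x:[7,26] y:[16,59/2] z:[46,53] -> miss, prune
    N5 x:[23,24] y:[45/2,24] z:[23,25] -> hit [23,24] leaf, test {P0@t=23}
  N6 x:[-6,6] y:[18,28] z:[25,53] -> miss, prune
  N8 x:[-8,4] y:[8,33/2] z:[21,44] -> miss, prune
  N12 x:[12,26] y:[25/2,31/2] z:[34,37] -> miss, prune

Summary -> nodes [0, 2, 3, 5, 6, 8, 12]; box-tests=7; leaf-entries=1; first=P0

== RESULT ==
7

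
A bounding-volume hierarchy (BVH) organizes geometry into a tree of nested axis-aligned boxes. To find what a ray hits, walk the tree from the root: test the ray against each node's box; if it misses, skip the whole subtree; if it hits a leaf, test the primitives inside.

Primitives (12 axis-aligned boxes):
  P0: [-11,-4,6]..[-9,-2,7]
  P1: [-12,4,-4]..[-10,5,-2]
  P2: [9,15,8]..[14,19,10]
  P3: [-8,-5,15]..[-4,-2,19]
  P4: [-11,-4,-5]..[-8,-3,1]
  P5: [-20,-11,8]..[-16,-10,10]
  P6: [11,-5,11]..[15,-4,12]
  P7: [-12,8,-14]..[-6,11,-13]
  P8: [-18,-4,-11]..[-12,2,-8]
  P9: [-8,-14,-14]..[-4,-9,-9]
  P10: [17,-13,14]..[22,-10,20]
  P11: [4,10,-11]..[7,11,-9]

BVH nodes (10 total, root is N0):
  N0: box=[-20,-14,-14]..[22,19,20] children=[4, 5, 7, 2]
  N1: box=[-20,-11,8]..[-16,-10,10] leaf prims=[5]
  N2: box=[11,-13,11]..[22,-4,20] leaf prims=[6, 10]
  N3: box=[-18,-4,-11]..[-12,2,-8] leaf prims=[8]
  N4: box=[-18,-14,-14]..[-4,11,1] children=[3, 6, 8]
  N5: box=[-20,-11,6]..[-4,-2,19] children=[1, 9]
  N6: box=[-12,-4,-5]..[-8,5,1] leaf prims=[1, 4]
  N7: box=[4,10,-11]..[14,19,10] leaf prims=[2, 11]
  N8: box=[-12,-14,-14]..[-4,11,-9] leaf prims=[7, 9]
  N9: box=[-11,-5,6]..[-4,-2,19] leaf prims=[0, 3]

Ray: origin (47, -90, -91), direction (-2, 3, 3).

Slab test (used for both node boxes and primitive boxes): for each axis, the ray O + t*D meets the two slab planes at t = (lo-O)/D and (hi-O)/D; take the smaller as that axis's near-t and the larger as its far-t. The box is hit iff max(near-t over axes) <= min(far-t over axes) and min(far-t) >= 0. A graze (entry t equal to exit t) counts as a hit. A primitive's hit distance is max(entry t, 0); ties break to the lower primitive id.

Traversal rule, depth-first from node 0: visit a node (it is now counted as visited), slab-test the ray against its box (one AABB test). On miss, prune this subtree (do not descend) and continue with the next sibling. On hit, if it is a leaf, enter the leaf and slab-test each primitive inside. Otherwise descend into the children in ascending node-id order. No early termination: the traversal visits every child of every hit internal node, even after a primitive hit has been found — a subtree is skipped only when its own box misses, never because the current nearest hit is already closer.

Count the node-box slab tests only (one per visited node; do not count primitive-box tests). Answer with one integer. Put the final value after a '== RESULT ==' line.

Traverse from the root:
N0 x:[25/2,67/2] y:[76/3,109/3] z:[77/3,37] -> hit [77/3,67/2], descend [2, 4, 5, 7]
  N2 x:[25/2,18] y:[77/3,86/3] z:[34,37] -> miss, prune
  N4 x:[51/2,65/2] y:[76/3,101/3] z:[77/3,92/3] -> hit [77/3,92/3], descend [3, 6, 8]
    N3 x:[59/2,65/2] y:[86/3,92/3] z:[80/3,83/3] -> miss, prune
    N6 x:[55/2,59/2] y:[86/3,95/3] z:[86/3,92/3] -> hit [86/3,59/2] leaf, test {P1(miss), P4@t=86/3}
    N8 x:[51/2,59/2] y:[76/3,101/3] z:[77/3,82/3] -> hit [77/3,82/3] leaf, test {P7(miss), P9@t=77/3}
  N5 x:[51/2,67/2] y:[79/3,88/3] z:[97/3,110/3] -> miss, prune
  N7 x:[33/2,43/2] y:[100/3,109/3] z:[80/3,101/3] -> miss, prune

Visited [0, 2, 4, 3, 6, 8, 5, 7]. Tests: 8 box, 2 leaf. Nearest: P9.

== RESULT ==
8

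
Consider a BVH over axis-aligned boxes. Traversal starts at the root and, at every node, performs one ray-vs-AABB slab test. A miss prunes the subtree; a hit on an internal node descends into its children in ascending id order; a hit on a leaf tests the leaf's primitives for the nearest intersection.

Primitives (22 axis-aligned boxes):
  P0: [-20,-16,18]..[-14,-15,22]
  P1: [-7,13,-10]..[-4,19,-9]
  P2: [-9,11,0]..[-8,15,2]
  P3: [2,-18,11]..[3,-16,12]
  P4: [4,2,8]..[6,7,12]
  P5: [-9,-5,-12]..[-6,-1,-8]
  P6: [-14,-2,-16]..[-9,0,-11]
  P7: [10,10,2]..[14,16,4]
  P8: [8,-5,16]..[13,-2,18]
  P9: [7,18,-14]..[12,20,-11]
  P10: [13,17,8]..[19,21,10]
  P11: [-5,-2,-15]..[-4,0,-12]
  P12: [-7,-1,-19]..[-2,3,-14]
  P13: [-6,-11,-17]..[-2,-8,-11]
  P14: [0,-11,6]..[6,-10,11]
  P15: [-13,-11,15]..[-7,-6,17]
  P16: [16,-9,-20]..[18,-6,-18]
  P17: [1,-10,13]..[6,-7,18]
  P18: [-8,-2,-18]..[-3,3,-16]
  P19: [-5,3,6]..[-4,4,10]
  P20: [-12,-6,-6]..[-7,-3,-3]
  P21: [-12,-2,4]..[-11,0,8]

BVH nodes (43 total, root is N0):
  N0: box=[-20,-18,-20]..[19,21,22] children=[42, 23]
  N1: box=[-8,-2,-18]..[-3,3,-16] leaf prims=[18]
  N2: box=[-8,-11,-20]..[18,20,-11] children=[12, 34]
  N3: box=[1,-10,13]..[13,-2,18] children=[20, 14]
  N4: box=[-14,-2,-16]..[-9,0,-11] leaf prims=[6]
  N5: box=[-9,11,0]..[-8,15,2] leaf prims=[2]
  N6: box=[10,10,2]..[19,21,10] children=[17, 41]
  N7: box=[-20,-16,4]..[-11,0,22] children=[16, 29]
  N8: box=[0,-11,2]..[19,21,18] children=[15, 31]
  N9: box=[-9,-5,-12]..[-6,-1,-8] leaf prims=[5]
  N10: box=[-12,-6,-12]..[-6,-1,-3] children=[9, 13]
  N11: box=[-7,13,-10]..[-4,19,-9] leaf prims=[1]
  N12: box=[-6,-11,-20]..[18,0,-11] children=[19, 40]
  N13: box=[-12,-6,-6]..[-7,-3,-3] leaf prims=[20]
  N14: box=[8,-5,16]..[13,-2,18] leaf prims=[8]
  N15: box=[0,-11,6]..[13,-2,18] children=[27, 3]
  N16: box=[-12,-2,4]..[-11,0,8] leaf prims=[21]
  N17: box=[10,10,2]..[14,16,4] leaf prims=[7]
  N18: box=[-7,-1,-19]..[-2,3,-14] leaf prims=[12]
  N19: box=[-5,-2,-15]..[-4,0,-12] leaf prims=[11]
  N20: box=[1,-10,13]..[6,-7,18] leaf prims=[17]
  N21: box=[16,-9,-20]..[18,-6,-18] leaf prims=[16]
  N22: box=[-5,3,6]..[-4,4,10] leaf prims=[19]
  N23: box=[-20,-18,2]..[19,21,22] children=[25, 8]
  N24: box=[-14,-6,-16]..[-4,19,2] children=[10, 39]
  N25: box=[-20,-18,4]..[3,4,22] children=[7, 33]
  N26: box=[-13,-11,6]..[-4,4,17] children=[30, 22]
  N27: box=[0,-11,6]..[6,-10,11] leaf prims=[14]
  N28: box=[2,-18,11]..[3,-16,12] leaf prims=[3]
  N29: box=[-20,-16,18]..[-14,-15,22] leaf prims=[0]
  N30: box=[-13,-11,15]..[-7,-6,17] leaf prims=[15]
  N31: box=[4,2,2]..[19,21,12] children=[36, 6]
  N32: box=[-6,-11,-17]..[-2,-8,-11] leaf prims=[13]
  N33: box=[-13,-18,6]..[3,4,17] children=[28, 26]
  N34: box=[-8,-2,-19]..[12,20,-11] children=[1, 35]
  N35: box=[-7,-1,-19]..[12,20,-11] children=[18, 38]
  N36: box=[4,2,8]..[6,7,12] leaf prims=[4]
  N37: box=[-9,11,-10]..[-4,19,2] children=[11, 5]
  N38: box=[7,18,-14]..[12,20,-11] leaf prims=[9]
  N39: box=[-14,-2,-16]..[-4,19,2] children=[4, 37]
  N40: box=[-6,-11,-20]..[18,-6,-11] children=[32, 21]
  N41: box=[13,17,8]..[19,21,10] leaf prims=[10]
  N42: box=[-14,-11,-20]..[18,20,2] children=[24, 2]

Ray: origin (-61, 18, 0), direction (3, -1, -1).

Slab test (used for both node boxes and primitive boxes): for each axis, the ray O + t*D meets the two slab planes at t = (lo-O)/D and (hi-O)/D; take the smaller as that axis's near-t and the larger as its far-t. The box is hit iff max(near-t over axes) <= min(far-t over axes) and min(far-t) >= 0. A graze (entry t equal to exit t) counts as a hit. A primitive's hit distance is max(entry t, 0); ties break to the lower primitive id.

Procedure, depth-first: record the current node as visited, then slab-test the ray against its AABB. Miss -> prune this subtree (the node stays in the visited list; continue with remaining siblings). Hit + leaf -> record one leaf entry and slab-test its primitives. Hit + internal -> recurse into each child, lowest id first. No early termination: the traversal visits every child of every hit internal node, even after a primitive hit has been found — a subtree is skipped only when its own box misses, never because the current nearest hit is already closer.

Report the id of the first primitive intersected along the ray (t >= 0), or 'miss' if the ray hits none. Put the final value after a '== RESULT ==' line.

Trace the traversal:
N0 x:[41/3,80/3] y:[-3,36] z:[-22,20] -> hit [41/3,20], descend [23, 42]
  N23 x:[41/3,80/3] y:[-3,36] z:[-22,-2] -> miss, prune
  N42 x:[47/3,79/3] y:[-2,29] z:[-2,20] -> hit [47/3,20], descend [2, 24]
    N2 x:[53/3,79/3] y:[-2,29] z:[11,20] -> hit [53/3,20], descend [12, 34]
      N12 x:[55/3,79/3] y:[18,29] z:[11,20] -> hit [55/3,20], descend [19, 40]
        N19 x:[56/3,19] y:[18,20] z:[12,15] -> miss, prune
        N40 x:[55/3,79/3] y:[24,29] z:[11,20] -> miss, prune
      N34 x:[53/3,73/3] y:[-2,20] z:[11,19] -> hit [53/3,19], descend [1, 35]
        N1 x:[53/3,58/3] y:[15,20] z:[16,18] -> hit [53/3,18] leaf, test {P18@t=53/3}
        N35 x:[18,73/3] y:[-2,19] z:[11,19] -> hit [18,19], descend [18, 38]
          N18 x:[18,59/3] y:[15,19] z:[14,19] -> hit [18,19] leaf, test {P12@t=18}
          N38 x:[68/3,73/3] y:[-2,0] z:[11,14] -> miss, prune
    N24 x:[47/3,19] y:[-1,24] z:[-2,16] -> hit [47/3,16], descend [10, 39]
      N10 x:[49/3,55/3] y:[19,24] z:[3,12] -> miss, prune
      N39 x:[47/3,19] y:[-1,20] z:[-2,16] -> hit [47/3,16], descend [4, 37]
        N4 x:[47/3,52/3] y:[18,20] z:[11,16] -> miss, prune
        N37 x:[52/3,19] y:[-1,7] z:[-2,10] -> miss, prune

Summary -> nodes [0, 23, 42, 2, 12, 19, 40, 34, 1, 35, 18, 38, 24, 10, 39, 4, 37]; box-tests=17; leaf-entries=2; first=P18

== RESULT ==
18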